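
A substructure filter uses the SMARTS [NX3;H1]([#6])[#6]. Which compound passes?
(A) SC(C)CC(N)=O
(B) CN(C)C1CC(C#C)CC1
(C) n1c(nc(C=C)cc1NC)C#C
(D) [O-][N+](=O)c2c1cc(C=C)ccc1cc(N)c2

[NX3;H1]([#6])[#6] describes a trivalent nitrogen with one H, bonded to two carbons (a secondary amine).
(A) has a primary amide (-C(=O)NH2) but the -C(=O)NH2 nitrogen has H2, not H1.
(B) has a dimethylamino group (-N(CH3)2) but the nitrogen has H0, not H1.
(C) contains an N-methylamino group (-NHCH3), which satisfies every atom and bond constraint.
(D) has a primary amino group (-NH2) but the nitrogen has H2 and only one carbon neighbour.
So the answer is (C).

C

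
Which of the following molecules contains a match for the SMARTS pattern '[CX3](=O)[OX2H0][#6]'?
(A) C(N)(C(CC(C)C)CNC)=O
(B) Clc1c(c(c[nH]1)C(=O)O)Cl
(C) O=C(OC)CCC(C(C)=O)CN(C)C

C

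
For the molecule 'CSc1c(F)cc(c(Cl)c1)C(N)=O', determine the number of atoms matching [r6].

6

The query [r6] means: r6 matches atoms in a six-membered ring.
Check the 13 heavy atoms by environment: 6× c (aromatic, in 6-ring) → match; 1× Cl (acyclic) → no; 1× S (acyclic) → no; 2× C (acyclic) → no; 1× O (acyclic) → no; 1× N (acyclic) → no; 1× F (acyclic) → no.
That gives 6 matching atoms.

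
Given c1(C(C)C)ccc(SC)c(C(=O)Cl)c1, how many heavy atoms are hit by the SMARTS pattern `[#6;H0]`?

4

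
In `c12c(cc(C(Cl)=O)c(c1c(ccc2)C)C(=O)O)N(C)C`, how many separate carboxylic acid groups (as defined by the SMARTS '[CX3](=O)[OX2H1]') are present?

1

[CX3](=O)[OX2H1] is the SMARTS for a carboxylic acid: an sp2 carbon double-bonded to O and single-bonded to an -OH oxygen.
Exactly one fragment in the molecule meets all constraints, giving 1 match.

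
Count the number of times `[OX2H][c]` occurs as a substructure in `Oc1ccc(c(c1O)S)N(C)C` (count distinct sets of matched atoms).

[OX2H][c] is the SMARTS for a phenol: a hydroxyl oxygen attached to an aromatic carbon.
The molecule carries 2 separate instances of a hydroxyl group (-OH) meeting every constraint; each maps to a distinct set of atoms, giving 2 matches.

2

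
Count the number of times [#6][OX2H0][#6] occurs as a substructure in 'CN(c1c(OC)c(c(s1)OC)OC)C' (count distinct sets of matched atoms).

3

[#6][OX2H0][#6] is the SMARTS for an ether: an aliphatic oxygen bridging two carbons with no H on the oxygen.
The molecule carries 3 separate instances of a methoxy ether (-OCH3) meeting every constraint; each maps to a distinct set of atoms, giving 3 matches.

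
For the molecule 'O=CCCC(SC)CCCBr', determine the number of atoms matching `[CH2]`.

5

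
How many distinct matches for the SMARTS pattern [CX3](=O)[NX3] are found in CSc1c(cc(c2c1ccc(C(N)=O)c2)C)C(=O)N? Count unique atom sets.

2

[CX3](=O)[NX3] is the SMARTS for an amide: a carbonyl carbon bonded to a trivalent nitrogen.
The molecule carries 2 separate instances of a primary amide (-C(=O)NH2) meeting every constraint; each maps to a distinct set of atoms, giving 2 matches.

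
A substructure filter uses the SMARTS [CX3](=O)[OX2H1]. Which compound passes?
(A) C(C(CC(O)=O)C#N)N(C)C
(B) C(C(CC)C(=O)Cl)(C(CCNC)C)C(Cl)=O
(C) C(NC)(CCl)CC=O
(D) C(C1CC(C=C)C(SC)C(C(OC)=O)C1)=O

[CX3](=O)[OX2H1] describes an sp2 carbon double-bonded to O and single-bonded to an -OH oxygen (a carboxylic acid).
(A) contains a carboxylic acid group (-C(=O)OH), which satisfies every atom and bond constraint.
(B) has an acyl chloride (-C(=O)Cl) but the carbonyl is bonded to Cl, not to an -OH oxygen.
(C) has an aldehyde (-CHO) but there is no singly-bonded oxygen on the carbonyl carbon.
(D) has an aldehyde (-CHO) but there is no singly-bonded oxygen on the carbonyl carbon.
So the answer is (A).

A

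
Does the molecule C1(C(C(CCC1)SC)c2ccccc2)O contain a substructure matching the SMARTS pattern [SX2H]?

The pattern [SX2H] describes an aliphatic sulfur with two connections, one being H — a thiol.
The closest candidate here is a hydroxyl group (-OH), but it is an -OH, not an -SH. No other fragment satisfies the full query, so there is no match.

No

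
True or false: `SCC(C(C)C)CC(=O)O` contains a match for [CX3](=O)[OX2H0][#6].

The pattern [CX3](=O)[OX2H0][#6] describes a carbonyl carbon bonded to an oxygen that is itself bonded to carbon (no H on that O) — an ester.
The closest candidate here is a carboxylic acid group (-C(=O)OH), but the singly-bonded O carries H (OX2H1, not H0). No other fragment satisfies the full query, so there is no match.

False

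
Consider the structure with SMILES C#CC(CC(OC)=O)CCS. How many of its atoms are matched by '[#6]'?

8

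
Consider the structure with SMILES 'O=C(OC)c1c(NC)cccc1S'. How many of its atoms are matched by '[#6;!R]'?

3

The query [#6;!R] means: carbon not in any ring.
Check the 13 heavy atoms by environment: 6× c (aromatic, in 6-ring) → no; 3× C (acyclic) → match; 2× O (acyclic) → no; 1× S (acyclic) → no; 1× N (acyclic) → no.
That gives 3 matching atoms.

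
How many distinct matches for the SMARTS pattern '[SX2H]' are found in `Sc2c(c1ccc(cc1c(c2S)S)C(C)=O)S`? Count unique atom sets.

4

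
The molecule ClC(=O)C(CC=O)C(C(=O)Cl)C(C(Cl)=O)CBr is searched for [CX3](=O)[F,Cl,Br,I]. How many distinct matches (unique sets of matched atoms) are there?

3

[CX3](=O)[F,Cl,Br,I] is the SMARTS for an acyl halide: a carbonyl carbon bonded to a halogen.
The molecule carries 3 separate instances of an acyl chloride (-C(=O)Cl) meeting every constraint; each maps to a distinct set of atoms, giving 3 matches.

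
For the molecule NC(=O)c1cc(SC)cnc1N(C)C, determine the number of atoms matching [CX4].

The query [CX4] means: C with X4: aliphatic carbon with exactly 4 total connections (bonds + H).
Check the 14 heavy atoms by environment: 1× n (aromatic, X2) → no; 5× c (aromatic, X3) → no; 1× S (X2) → no; 3× C (X4) → match; 2× N (X3) → no; 1× C (X3) → no; 1× O (X1) → no.
That gives 3 matching atoms.

3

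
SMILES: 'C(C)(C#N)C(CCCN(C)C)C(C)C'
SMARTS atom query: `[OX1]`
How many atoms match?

0

The query [OX1] means: aliphatic oxygen with one total connection — typically a carbonyl =O or an oxide.
Check the 14 heavy atoms by environment: 11× C (X4) → no; 1× C (X2) → no; 1× N (X1) → no; 1× N (X3) → no.
No environment satisfies the query, so 0 matching atoms.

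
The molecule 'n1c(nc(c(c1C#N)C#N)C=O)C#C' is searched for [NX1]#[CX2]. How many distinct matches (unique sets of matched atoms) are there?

2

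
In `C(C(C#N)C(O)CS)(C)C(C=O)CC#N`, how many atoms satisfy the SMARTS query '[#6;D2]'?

The query [#6;D2] means: any carbon bonded to exactly two heavy atoms.
Check the 15 heavy atoms by environment: 5× C (D2) → match; 4× C (D3) → no; 2× N (D1) → no; 2× O (D1) → no; 1× S (D1) → no; 1× C (D1) → no.
That gives 5 matching atoms.

5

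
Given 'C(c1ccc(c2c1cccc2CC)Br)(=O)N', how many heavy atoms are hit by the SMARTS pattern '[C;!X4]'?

1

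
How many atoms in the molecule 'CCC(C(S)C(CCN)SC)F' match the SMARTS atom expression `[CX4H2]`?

3

Check the 12 heavy atoms by environment: 3× C (H2, X4) → match; 3× C (H1, X4) → no; 2× C (H3, X4) → no; 1× N (H2, X3) → no; 1× F (H0, X1) → no; 1× S (H1, X2) → no; 1× S (H0, X2) → no.
That gives 3 matching atoms.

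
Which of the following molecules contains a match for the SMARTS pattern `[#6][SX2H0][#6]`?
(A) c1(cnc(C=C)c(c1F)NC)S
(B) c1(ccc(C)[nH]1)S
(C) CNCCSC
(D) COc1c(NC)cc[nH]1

C

[#6][SX2H0][#6] describes an aliphatic sulfur bridging two carbons with no H on the sulfur (a thioether).
(A) has a thiol (-SH) but the sulfur has H1, not H0 bridging two carbons.
(B) has a thiol (-SH) but the sulfur has H1, not H0 bridging two carbons.
(C) contains a methylthio ether (-SCH3), which satisfies every atom and bond constraint.
(D) has a methoxy ether (-OCH3) but the bridging atom is O, not S.
So the answer is (C).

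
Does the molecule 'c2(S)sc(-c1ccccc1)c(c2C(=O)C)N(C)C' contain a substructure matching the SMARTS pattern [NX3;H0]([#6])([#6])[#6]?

The pattern [NX3;H0]([#6])([#6])[#6] describes a trivalent nitrogen with no H, bonded to three carbons — a tertiary amine.
The molecule carries a dimethylamino group (-N(CH3)2), whose atoms satisfy every constraint of the query, so the pattern matches.

Yes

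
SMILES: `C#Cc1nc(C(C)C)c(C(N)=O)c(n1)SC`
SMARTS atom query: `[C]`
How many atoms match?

Check the 16 heavy atoms by environment: 2× n (aromatic) → no; 4× c (aromatic) → no; 1× S → no; 7× C → match; 1× O → no; 1× N → no.
That gives 7 matching atoms.

7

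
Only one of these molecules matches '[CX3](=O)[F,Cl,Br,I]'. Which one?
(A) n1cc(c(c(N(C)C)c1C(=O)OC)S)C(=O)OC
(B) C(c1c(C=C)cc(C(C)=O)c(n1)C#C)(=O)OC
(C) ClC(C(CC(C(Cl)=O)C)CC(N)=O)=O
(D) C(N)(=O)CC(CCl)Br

[CX3](=O)[F,Cl,Br,I] describes a carbonyl carbon bonded to a halogen (an acyl halide).
(A) has a methyl-ester group (-C(=O)OCH3) but the carbonyl is bonded to -O-C, not to a halogen.
(B) has a methyl-ester group (-C(=O)OCH3) but the carbonyl is bonded to -O-C, not to a halogen.
(C) contains an acyl chloride (-C(=O)Cl), which satisfies every atom and bond constraint.
(D) has a chloro substituent but the Cl is not on a carbonyl carbon.
So the answer is (C).

C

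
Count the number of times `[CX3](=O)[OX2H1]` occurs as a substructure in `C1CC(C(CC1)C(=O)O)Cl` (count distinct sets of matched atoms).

1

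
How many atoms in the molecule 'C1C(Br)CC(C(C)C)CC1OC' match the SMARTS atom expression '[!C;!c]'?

The query [!C;!c] means: neither aliphatic nor aromatic carbon — same as [!#6].
Check the 12 heavy atoms by environment: 10× C → no; 1× O → match; 1× Br → match.
Summing the matching environments: 1 + 1 = 2 matching atoms.

2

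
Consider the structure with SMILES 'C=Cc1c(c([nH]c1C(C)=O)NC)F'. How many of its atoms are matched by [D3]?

5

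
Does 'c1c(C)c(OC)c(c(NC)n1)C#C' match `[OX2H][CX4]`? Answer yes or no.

No

The pattern [OX2H][CX4] describes a hydroxyl oxygen bound to an sp3 (X4) carbon — an aliphatic alcohol.
The closest candidate here is a methoxy ether (-OCH3), but the oxygen has H0 (ether), not H1. No other fragment satisfies the full query, so there is no match.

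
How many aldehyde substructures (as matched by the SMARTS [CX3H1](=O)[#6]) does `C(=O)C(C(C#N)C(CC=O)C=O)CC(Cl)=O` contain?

[CX3H1](=O)[#6] is the SMARTS for an aldehyde: an sp2 carbon with one H, double-bonded to O and single-bonded to carbon.
The molecule carries 3 separate instances of an aldehyde (-CHO) meeting every constraint; each maps to a distinct set of atoms, giving 3 matches.

3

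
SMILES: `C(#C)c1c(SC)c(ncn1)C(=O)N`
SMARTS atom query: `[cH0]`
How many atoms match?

3

Check the 13 heavy atoms by environment: 2× n (aromatic, H0) → no; 1× c (aromatic, H1) → no; 3× c (aromatic, H0) → match; 2× C (H0) → no; 1× C (H1) → no; 1× S (H0) → no; 1× C (H3) → no; 1× O (H0) → no; 1× N (H2) → no.
That gives 3 matching atoms.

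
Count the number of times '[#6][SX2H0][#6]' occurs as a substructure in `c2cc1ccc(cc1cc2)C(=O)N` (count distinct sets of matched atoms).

0

[#6][SX2H0][#6] is the SMARTS for a thioether: an aliphatic sulfur bridging two carbons with no H on the sulfur.
No fragment in the molecule satisfies every constraint, giving 0 matches.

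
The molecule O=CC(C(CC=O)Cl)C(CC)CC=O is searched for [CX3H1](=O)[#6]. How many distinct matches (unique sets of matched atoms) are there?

3

[CX3H1](=O)[#6] is the SMARTS for an aldehyde: an sp2 carbon with one H, double-bonded to O and single-bonded to carbon.
The molecule carries 3 separate instances of an aldehyde (-CHO) meeting every constraint; each maps to a distinct set of atoms, giving 3 matches.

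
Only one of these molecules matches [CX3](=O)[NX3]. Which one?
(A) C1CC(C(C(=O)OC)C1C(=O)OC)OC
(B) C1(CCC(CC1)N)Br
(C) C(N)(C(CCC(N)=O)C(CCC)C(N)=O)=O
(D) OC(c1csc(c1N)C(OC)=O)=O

C

[CX3](=O)[NX3] describes a carbonyl carbon bonded to a trivalent nitrogen (an amide).
(A) has a methyl-ester group (-C(=O)OCH3) but the carbonyl is bonded to O, not to an NX3 nitrogen.
(B) has a primary amino group (-NH2) but the -NH2 is not attached to a carbonyl carbon.
(C) contains a primary amide (-C(=O)NH2), which satisfies every atom and bond constraint.
(D) has a methyl-ester group (-C(=O)OCH3) but the carbonyl is bonded to O, not to an NX3 nitrogen.
So the answer is (C).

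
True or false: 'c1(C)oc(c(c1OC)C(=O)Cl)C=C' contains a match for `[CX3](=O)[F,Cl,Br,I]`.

True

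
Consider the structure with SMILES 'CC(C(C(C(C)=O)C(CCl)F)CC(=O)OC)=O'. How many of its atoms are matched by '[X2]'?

1

The query [X2] means: any atom with exactly two total connections (bonds + H).
Check the 17 heavy atoms by environment: 8× C (X4) → no; 3× C (X3) → no; 3× O (X1) → no; 1× Cl (X1) → no; 1× O (X2) → match; 1× F (X1) → no.
That gives 1 matching atom.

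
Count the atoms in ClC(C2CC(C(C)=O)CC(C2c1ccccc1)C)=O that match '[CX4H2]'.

2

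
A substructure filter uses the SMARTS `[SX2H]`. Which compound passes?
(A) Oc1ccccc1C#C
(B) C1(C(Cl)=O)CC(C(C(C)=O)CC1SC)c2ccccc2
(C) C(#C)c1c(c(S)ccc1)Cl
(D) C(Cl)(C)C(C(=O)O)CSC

C

[SX2H] describes an aliphatic sulfur with two connections, one being H (a thiol).
(A) has a hydroxyl group (-OH) but it is an -OH, not an -SH.
(B) has a methylthio ether (-SCH3) but the sulfur has H0 (bonded to two carbons), not H1.
(C) contains a thiol (-SH), which satisfies every atom and bond constraint.
(D) has a methylthio ether (-SCH3) but the sulfur has H0 (bonded to two carbons), not H1.
So the answer is (C).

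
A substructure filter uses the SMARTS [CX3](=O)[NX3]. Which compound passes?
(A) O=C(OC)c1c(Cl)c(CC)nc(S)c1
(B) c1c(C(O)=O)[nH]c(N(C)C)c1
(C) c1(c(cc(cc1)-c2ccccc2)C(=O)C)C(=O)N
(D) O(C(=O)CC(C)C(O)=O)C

C

[CX3](=O)[NX3] describes a carbonyl carbon bonded to a trivalent nitrogen (an amide).
(A) has a methyl-ester group (-C(=O)OCH3) but the carbonyl is bonded to O, not to an NX3 nitrogen.
(B) has a carboxylic acid group (-C(=O)OH) but the carbonyl is bonded to O, not to an NX3 nitrogen.
(C) contains a primary amide (-C(=O)NH2), which satisfies every atom and bond constraint.
(D) has a carboxylic acid group (-C(=O)OH) but the carbonyl is bonded to O, not to an NX3 nitrogen.
So the answer is (C).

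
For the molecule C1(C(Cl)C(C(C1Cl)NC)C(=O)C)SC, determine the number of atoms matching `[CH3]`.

3

Check the 14 heavy atoms by environment: 5× C (H1) → no; 2× Cl (H0) → no; 1× C (H0) → no; 1× O (H0) → no; 3× C (H3) → match; 1× S (H0) → no; 1× N (H1) → no.
That gives 3 matching atoms.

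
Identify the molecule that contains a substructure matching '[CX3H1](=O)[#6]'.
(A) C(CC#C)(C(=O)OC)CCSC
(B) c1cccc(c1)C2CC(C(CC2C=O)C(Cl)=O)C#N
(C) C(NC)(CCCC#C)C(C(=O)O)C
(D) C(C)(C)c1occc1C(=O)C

[CX3H1](=O)[#6] describes an sp2 carbon with one H, double-bonded to O and single-bonded to carbon (an aldehyde).
(A) has a methyl-ester group (-C(=O)OCH3) but the carbonyl carbon has H0, not H1.
(B) contains an aldehyde (-CHO), which satisfies every atom and bond constraint.
(C) has a carboxylic acid group (-C(=O)OH) but the carbonyl carbon has H0 and is bonded to O, not H1.
(D) has an acetyl/ketone group (-C(=O)CH3) but the carbonyl carbon has H0 (two carbon neighbours), not H1.
So the answer is (B).

B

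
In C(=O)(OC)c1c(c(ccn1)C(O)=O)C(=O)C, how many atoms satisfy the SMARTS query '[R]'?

6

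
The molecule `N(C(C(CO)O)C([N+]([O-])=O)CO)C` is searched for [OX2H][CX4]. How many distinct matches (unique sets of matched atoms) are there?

3

[OX2H][CX4] is the SMARTS for an aliphatic alcohol: a hydroxyl oxygen bound to an sp3 (X4) carbon.
The molecule carries 3 separate instances of a hydroxyl group (-OH) meeting every constraint; each maps to a distinct set of atoms, giving 3 matches.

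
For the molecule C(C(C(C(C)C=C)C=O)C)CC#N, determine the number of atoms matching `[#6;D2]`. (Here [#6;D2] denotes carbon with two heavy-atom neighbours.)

The query [#6;D2] means: any carbon bonded to exactly two heavy atoms.
Check the 13 heavy atoms by environment: 3× C (D1) → no; 3× C (D3) → no; 5× C (D2) → match; 1× N (D1) → no; 1× O (D1) → no.
That gives 5 matching atoms.

5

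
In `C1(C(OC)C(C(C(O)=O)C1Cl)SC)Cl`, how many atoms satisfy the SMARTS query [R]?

5

The query [R] means: R matches any atom that is part of a ring.
Check the 14 heavy atoms by environment: 5× C (in 5-ring) → match; 3× C (acyclic) → no; 3× O (acyclic) → no; 2× Cl (acyclic) → no; 1× S (acyclic) → no.
That gives 5 matching atoms.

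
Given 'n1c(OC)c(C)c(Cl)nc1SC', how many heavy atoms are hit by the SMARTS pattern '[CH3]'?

3

Check the 12 heavy atoms by environment: 2× n (aromatic, H0) → no; 4× c (aromatic, H0) → no; 1× Cl (H0) → no; 1× S (H0) → no; 3× C (H3) → match; 1× O (H0) → no.
That gives 3 matching atoms.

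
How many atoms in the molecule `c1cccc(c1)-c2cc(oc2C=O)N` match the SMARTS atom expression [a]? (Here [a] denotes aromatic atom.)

11

The query [a] means: a matches any aromatic atom.
Check the 14 heavy atoms by environment: 1× o (aromatic) → match; 10× c (aromatic) → match; 1× N → no; 1× C → no; 1× O → no.
Summing the matching environments: 1 + 10 = 11 matching atoms.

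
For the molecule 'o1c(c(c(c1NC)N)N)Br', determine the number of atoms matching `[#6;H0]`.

The query [#6;H0] means: any carbon with no attached hydrogen.
Check the 10 heavy atoms by environment: 1× o (aromatic, H0) → no; 4× c (aromatic, H0) → match; 2× N (H2) → no; 1× Br (H0) → no; 1× N (H1) → no; 1× C (H3) → no.
That gives 4 matching atoms.

4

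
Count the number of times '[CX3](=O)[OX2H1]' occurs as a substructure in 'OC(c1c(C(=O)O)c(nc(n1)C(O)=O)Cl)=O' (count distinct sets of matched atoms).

3

[CX3](=O)[OX2H1] is the SMARTS for a carboxylic acid: an sp2 carbon double-bonded to O and single-bonded to an -OH oxygen.
The molecule carries 3 separate instances of a carboxylic acid group (-C(=O)OH) meeting every constraint; each maps to a distinct set of atoms, giving 3 matches.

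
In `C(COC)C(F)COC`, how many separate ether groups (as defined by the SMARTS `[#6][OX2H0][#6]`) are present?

2

[#6][OX2H0][#6] is the SMARTS for an ether: an aliphatic oxygen bridging two carbons with no H on the oxygen.
The molecule carries 2 separate instances of a methoxy ether (-OCH3) meeting every constraint; each maps to a distinct set of atoms, giving 2 matches.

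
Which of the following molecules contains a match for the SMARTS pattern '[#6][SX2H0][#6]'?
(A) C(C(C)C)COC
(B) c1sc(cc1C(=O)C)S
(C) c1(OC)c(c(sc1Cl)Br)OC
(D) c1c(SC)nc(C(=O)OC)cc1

D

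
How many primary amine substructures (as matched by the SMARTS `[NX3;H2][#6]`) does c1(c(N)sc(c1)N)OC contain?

2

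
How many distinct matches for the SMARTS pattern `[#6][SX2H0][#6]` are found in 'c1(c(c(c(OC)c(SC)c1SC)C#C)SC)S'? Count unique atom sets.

3

[#6][SX2H0][#6] is the SMARTS for a thioether: an aliphatic sulfur bridging two carbons with no H on the sulfur.
The molecule carries 3 separate instances of a methylthio ether (-SCH3) meeting every constraint; each maps to a distinct set of atoms, giving 3 matches.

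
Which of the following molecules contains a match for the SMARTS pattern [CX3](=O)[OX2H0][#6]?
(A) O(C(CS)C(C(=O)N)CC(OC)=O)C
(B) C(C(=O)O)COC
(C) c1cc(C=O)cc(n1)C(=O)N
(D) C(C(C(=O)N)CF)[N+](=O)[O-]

[CX3](=O)[OX2H0][#6] describes a carbonyl carbon bonded to an oxygen that is itself bonded to carbon (no H on that O) (an ester).
(A) contains a methyl-ester group (-C(=O)OCH3), which satisfies every atom and bond constraint.
(B) has a methoxy ether (-OCH3) but the ether oxygen is not adjacent to a C=O carbon.
(C) has a primary amide (-C(=O)NH2) but the carbonyl is bonded to N, not to an O-C linkage.
(D) has a primary amide (-C(=O)NH2) but the carbonyl is bonded to N, not to an O-C linkage.
So the answer is (A).

A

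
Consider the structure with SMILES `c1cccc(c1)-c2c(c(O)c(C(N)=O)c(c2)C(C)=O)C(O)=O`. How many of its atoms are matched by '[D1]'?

7

Check the 22 heavy atoms by environment: 6× c (aromatic, D3) → no; 6× c (aromatic, D2) → no; 3× C (D3) → no; 5× O (D1) → match; 1× N (D1) → match; 1× C (D1) → match.
Summing the matching environments: 5 + 1 + 1 = 7 matching atoms.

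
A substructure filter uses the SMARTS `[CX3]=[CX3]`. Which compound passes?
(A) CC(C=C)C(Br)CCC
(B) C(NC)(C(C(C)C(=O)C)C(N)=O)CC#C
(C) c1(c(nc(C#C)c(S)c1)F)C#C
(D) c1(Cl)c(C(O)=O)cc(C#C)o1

A

[CX3]=[CX3] describes a non-aromatic C=C double bond between two sp2 carbons (an alkene).
(A) contains a vinyl group (-CH=CH2), which satisfies every atom and bond constraint.
(B) has an ethynyl group (-C#CH) but the C-C bond is a triple bond, not a double bond.
(C) has an ethynyl group (-C#CH) but the C-C bond is a triple bond, not a double bond.
(D) has an ethynyl group (-C#CH) but the C-C bond is a triple bond, not a double bond.
So the answer is (A).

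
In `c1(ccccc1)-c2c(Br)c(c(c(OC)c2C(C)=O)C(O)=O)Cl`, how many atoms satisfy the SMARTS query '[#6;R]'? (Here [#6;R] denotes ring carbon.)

Check the 22 heavy atoms by environment: 12× c (aromatic, in 6-ring) → match; 4× C (acyclic) → no; 4× O (acyclic) → no; 1× Cl (acyclic) → no; 1× Br (acyclic) → no.
That gives 12 matching atoms.

12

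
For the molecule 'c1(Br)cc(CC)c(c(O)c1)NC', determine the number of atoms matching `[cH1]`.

Check the 12 heavy atoms by environment: 4× c (aromatic, H0) → no; 2× c (aromatic, H1) → match; 1× C (H2) → no; 2× C (H3) → no; 1× O (H1) → no; 1× N (H1) → no; 1× Br (H0) → no.
That gives 2 matching atoms.

2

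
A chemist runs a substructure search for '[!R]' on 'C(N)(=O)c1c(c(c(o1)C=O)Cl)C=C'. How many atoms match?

8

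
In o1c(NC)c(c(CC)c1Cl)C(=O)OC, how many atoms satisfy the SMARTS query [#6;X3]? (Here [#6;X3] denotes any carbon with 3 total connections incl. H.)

The query [#6;X3] means: any carbon (aromatic or not) with three total connections.
Check the 14 heavy atoms by environment: 1× o (aromatic, X2) → no; 4× c (aromatic, X3) → match; 1× N (X3) → no; 4× C (X4) → no; 1× C (X3) → match; 1× O (X1) → no; 1× O (X2) → no; 1× Cl (X1) → no.
Summing the matching environments: 4 + 1 = 5 matching atoms.

5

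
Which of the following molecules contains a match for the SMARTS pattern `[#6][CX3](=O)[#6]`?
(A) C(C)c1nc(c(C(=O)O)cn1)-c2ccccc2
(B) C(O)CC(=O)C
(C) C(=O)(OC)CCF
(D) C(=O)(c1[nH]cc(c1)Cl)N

B

[#6][CX3](=O)[#6] describes a carbonyl carbon (no H) flanked by two carbons (a ketone).
(A) has a carboxylic acid group (-C(=O)OH) but one neighbour of the carbonyl carbon is O, not C.
(B) contains an acetyl/ketone group (-C(=O)CH3), which satisfies every atom and bond constraint.
(C) has a methyl-ester group (-C(=O)OCH3) but one neighbour of the carbonyl carbon is O, not C.
(D) has a primary amide (-C(=O)NH2) but one neighbour of the carbonyl carbon is N, not C.
So the answer is (B).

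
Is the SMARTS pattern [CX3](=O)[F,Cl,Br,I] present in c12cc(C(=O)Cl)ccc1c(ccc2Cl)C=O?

The pattern [CX3](=O)[F,Cl,Br,I] describes a carbonyl carbon bonded to a halogen — an acyl halide.
The molecule carries an acyl chloride (-C(=O)Cl), whose atoms satisfy every constraint of the query, so the pattern matches.

Yes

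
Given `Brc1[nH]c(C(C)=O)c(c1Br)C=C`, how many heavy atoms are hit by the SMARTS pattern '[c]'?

The query [c] means: lowercase c matches aromatic carbon only.
Check the 12 heavy atoms by environment: 1× n (aromatic) → no; 4× c (aromatic) → match; 2× Br → no; 4× C → no; 1× O → no.
That gives 4 matching atoms.

4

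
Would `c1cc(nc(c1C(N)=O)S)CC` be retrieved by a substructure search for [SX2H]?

The pattern [SX2H] describes an aliphatic sulfur with two connections, one being H — a thiol.
The molecule carries a thiol (-SH), whose atoms satisfy every constraint of the query, so the pattern matches.

Yes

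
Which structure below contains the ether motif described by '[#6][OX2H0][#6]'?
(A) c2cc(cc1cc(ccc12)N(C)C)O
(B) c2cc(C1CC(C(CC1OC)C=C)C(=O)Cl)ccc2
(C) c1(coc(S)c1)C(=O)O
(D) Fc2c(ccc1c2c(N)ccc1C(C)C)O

[#6][OX2H0][#6] describes an aliphatic oxygen bridging two carbons with no H on the oxygen (an ether).
(A) has a hydroxyl group (-OH) but the oxygen has H1, not H0 bridging two carbons.
(B) contains a methoxy ether (-OCH3), which satisfies every atom and bond constraint.
(C) has a carboxylic acid group (-C(=O)OH) but the -OH oxygen has H1; the =O is OX1, not OX2.
(D) has a hydroxyl group (-OH) but the oxygen has H1, not H0 bridging two carbons.
So the answer is (B).

B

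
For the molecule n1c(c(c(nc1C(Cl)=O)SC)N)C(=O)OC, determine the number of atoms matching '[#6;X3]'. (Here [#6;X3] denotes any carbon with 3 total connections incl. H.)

The query [#6;X3] means: any carbon (aromatic or not) with three total connections.
Check the 16 heavy atoms by environment: 2× n (aromatic, X2) → no; 4× c (aromatic, X3) → match; 2× C (X3) → match; 2× O (X1) → no; 1× Cl (X1) → no; 1× N (X3) → no; 1× O (X2) → no; 2× C (X4) → no; 1× S (X2) → no.
Summing the matching environments: 4 + 2 = 6 matching atoms.

6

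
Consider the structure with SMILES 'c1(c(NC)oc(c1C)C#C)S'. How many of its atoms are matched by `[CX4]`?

2

The query [CX4] means: C with X4: aliphatic carbon with exactly 4 total connections (bonds + H).
Check the 11 heavy atoms by environment: 1× o (aromatic, X2) → no; 4× c (aromatic, X3) → no; 1× S (X2) → no; 2× C (X4) → match; 2× C (X2) → no; 1× N (X3) → no.
That gives 2 matching atoms.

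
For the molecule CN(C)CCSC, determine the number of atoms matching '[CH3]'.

The query [CH3] means: aliphatic carbon with exactly three hydrogens.
Check the 7 heavy atoms by environment: 2× C (H2) → no; 1× S (H0) → no; 3× C (H3) → match; 1× N (H0) → no.
That gives 3 matching atoms.

3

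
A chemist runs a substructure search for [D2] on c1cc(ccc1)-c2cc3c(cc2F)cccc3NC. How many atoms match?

11

The query [D2] means: atom with exactly two heavy-atom neighbours.
Check the 19 heavy atoms by environment: 6× c (aromatic, D3) → no; 10× c (aromatic, D2) → match; 1× F (D1) → no; 1× N (D2) → match; 1× C (D1) → no.
Summing the matching environments: 10 + 1 = 11 matching atoms.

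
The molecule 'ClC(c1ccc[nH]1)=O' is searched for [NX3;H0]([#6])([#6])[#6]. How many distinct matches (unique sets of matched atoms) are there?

[NX3;H0]([#6])([#6])[#6] is the SMARTS for a tertiary amine: a trivalent nitrogen with no H, bonded to three carbons.
No fragment in the molecule satisfies every constraint, giving 0 matches.

0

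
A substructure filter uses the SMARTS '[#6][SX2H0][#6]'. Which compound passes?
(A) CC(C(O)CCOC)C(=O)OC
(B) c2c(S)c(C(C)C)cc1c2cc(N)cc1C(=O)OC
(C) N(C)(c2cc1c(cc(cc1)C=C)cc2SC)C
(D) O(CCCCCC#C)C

C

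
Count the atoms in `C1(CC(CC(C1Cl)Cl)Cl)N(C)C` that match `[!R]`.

6

Check the 12 heavy atoms by environment: 6× C (in 6-ring) → no; 1× N (acyclic) → match; 2× C (acyclic) → match; 3× Cl (acyclic) → match.
Summing the matching environments: 1 + 2 + 3 = 6 matching atoms.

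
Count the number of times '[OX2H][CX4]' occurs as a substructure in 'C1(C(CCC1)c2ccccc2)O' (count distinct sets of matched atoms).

[OX2H][CX4] is the SMARTS for an aliphatic alcohol: a hydroxyl oxygen bound to an sp3 (X4) carbon.
Exactly one fragment in the molecule meets all constraints, giving 1 match.

1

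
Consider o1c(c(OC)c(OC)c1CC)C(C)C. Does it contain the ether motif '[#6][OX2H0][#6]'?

The pattern [#6][OX2H0][#6] describes an aliphatic oxygen bridging two carbons with no H on the oxygen — an ether.
The molecule carries a methoxy ether (-OCH3), whose atoms satisfy every constraint of the query, so the pattern matches.

Yes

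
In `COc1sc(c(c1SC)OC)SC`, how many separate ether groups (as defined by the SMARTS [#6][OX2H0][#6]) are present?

2

[#6][OX2H0][#6] is the SMARTS for an ether: an aliphatic oxygen bridging two carbons with no H on the oxygen.
The molecule carries 2 separate instances of a methoxy ether (-OCH3) meeting every constraint; each maps to a distinct set of atoms, giving 2 matches.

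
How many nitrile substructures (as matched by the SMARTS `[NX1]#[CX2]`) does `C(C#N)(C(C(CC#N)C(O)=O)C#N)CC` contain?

[NX1]#[CX2] is the SMARTS for a nitrile: a nitrogen triple-bonded to a two-connected carbon.
The molecule carries 3 separate instances of a nitrile (-C#N) meeting every constraint; each maps to a distinct set of atoms, giving 3 matches.

3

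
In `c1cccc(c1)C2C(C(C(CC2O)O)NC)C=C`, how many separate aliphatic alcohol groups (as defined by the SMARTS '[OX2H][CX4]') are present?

2

[OX2H][CX4] is the SMARTS for an aliphatic alcohol: a hydroxyl oxygen bound to an sp3 (X4) carbon.
The molecule carries 2 separate instances of a hydroxyl group (-OH) meeting every constraint; each maps to a distinct set of atoms, giving 2 matches.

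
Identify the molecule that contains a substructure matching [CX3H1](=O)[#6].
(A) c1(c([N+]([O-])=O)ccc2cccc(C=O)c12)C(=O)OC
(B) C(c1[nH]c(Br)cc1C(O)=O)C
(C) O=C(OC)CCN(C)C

A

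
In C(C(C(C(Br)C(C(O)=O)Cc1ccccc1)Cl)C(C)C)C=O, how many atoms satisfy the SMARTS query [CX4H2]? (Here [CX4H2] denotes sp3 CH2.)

2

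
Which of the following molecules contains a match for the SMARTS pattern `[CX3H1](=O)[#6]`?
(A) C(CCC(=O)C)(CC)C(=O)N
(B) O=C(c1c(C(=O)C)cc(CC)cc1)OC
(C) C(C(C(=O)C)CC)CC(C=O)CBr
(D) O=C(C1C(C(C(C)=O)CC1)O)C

[CX3H1](=O)[#6] describes an sp2 carbon with one H, double-bonded to O and single-bonded to carbon (an aldehyde).
(A) has an acetyl/ketone group (-C(=O)CH3) but the carbonyl carbon has H0 (two carbon neighbours), not H1.
(B) has an acetyl/ketone group (-C(=O)CH3) but the carbonyl carbon has H0 (two carbon neighbours), not H1.
(C) contains an aldehyde (-CHO), which satisfies every atom and bond constraint.
(D) has an acetyl/ketone group (-C(=O)CH3) but the carbonyl carbon has H0 (two carbon neighbours), not H1.
So the answer is (C).

C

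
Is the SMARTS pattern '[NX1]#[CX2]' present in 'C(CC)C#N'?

Yes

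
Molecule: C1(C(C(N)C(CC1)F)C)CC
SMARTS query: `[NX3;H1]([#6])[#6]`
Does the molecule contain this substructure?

No

The pattern [NX3;H1]([#6])[#6] describes a trivalent nitrogen with one H, bonded to two carbons — a secondary amine.
The closest candidate here is a primary amino group (-NH2), but the nitrogen has H2 and only one carbon neighbour. No other fragment satisfies the full query, so there is no match.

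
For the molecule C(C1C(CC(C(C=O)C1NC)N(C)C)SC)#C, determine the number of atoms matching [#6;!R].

7

The query [#6;!R] means: carbon not in any ring.
Check the 17 heavy atoms by environment: 6× C (in 6-ring) → no; 7× C (acyclic) → match; 1× O (acyclic) → no; 2× N (acyclic) → no; 1× S (acyclic) → no.
That gives 7 matching atoms.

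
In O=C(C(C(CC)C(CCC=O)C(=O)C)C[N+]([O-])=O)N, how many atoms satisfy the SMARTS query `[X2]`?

0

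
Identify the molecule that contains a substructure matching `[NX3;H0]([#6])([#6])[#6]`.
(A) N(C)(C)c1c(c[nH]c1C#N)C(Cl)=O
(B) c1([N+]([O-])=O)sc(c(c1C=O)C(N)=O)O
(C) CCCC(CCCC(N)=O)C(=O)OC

[NX3;H0]([#6])([#6])[#6] describes a trivalent nitrogen with no H, bonded to three carbons (a tertiary amine).
(A) contains a dimethylamino group (-N(CH3)2), which satisfies every atom and bond constraint.
(B) has a primary amide (-C(=O)NH2) but the amide nitrogen has H2 and only one carbon neighbour.
(C) has a primary amide (-C(=O)NH2) but the amide nitrogen has H2 and only one carbon neighbour.
So the answer is (A).

A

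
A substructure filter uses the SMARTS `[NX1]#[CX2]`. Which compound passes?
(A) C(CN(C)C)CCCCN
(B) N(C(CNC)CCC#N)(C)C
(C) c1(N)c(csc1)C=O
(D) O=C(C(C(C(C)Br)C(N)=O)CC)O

[NX1]#[CX2] describes a nitrogen triple-bonded to a two-connected carbon (a nitrile).
(A) has a primary amino group (-NH2) but the nitrogen is NX3 (three connections), not NX1 triple-bonded.
(B) contains a nitrile (-C#N), which satisfies every atom and bond constraint.
(C) has a primary amino group (-NH2) but the nitrogen is NX3 (three connections), not NX1 triple-bonded.
(D) has a primary amide (-C(=O)NH2) but the nitrogen is NX3, not NX1.
So the answer is (B).

B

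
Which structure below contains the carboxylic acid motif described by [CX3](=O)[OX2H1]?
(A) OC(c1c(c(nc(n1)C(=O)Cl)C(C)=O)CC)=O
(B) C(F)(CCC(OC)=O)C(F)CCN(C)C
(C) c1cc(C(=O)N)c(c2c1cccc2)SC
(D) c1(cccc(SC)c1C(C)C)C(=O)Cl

A

[CX3](=O)[OX2H1] describes an sp2 carbon double-bonded to O and single-bonded to an -OH oxygen (a carboxylic acid).
(A) contains a carboxylic acid group (-C(=O)OH), which satisfies every atom and bond constraint.
(B) has a methyl-ester group (-C(=O)OCH3) but the singly-bonded O has no H (OX2H0, not OX2H1).
(C) has a primary amide (-C(=O)NH2) but the carbonyl is bonded to N, not to an -OH oxygen.
(D) has an acyl chloride (-C(=O)Cl) but the carbonyl is bonded to Cl, not to an -OH oxygen.
So the answer is (A).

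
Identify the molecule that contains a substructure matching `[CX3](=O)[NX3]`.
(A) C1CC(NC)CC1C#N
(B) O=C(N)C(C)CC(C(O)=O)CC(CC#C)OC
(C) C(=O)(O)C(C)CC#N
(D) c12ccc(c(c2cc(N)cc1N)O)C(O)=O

B

[CX3](=O)[NX3] describes a carbonyl carbon bonded to a trivalent nitrogen (an amide).
(A) has a nitrile (-C#N) but the nitrile N is NX1 (triple-bonded), not NX3.
(B) contains a primary amide (-C(=O)NH2), which satisfies every atom and bond constraint.
(C) has a nitrile (-C#N) but the nitrile N is NX1 (triple-bonded), not NX3.
(D) has a primary amino group (-NH2) but the -NH2 is not attached to a carbonyl carbon.
So the answer is (B).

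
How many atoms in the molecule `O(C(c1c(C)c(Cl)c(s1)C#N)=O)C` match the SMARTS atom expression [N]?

1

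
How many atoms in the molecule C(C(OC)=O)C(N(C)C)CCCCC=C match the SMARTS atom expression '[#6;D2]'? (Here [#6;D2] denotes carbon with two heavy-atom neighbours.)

6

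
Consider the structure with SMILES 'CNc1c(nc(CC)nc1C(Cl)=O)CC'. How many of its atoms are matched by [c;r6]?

The query [c;r6] means: aromatic carbon that belongs to a six-membered ring.
Check the 15 heavy atoms by environment: 2× n (aromatic, in 6-ring) → no; 4× c (aromatic, in 6-ring) → match; 6× C (acyclic) → no; 1× O (acyclic) → no; 1× Cl (acyclic) → no; 1× N (acyclic) → no.
That gives 4 matching atoms.

4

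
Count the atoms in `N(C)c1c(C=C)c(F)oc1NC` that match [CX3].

The query [CX3] means: C with X3: aliphatic carbon with exactly 3 total connections.
Check the 12 heavy atoms by environment: 1× o (aromatic, X2) → no; 4× c (aromatic, X3) → no; 2× C (X3) → match; 1× F (X1) → no; 2× N (X3) → no; 2× C (X4) → no.
That gives 2 matching atoms.

2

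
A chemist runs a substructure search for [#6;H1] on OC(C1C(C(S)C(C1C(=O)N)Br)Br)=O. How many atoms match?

5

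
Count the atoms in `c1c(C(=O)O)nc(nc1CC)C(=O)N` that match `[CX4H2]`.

1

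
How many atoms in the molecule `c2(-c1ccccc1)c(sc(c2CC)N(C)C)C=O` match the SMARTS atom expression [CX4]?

The query [CX4] means: C with X4: aliphatic carbon with exactly 4 total connections (bonds + H).
Check the 18 heavy atoms by environment: 1× s (aromatic, X2) → no; 10× c (aromatic, X3) → no; 1× C (X3) → no; 1× O (X1) → no; 1× N (X3) → no; 4× C (X4) → match.
That gives 4 matching atoms.

4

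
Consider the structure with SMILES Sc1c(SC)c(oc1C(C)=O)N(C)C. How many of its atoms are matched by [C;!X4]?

Check the 14 heavy atoms by environment: 1× o (aromatic, X2) → no; 4× c (aromatic, X3) → no; 2× S (X2) → no; 1× C (X3) → match; 1× O (X1) → no; 4× C (X4) → no; 1× N (X3) → no.
That gives 1 matching atom.

1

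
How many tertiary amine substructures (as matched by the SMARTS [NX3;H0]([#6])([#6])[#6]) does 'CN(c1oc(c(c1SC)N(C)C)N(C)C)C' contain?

3

[NX3;H0]([#6])([#6])[#6] is the SMARTS for a tertiary amine: a trivalent nitrogen with no H, bonded to three carbons.
The molecule carries 3 separate instances of a dimethylamino group (-N(CH3)2) meeting every constraint; each maps to a distinct set of atoms, giving 3 matches.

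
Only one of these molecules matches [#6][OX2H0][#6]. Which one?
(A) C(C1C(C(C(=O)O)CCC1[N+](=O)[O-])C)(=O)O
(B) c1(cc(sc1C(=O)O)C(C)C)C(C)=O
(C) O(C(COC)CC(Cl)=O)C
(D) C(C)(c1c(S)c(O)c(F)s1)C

[#6][OX2H0][#6] describes an aliphatic oxygen bridging two carbons with no H on the oxygen (an ether).
(A) has a carboxylic acid group (-C(=O)OH) but the -OH oxygen has H1; the =O is OX1, not OX2.
(B) has a carboxylic acid group (-C(=O)OH) but the -OH oxygen has H1; the =O is OX1, not OX2.
(C) contains a methoxy ether (-OCH3), which satisfies every atom and bond constraint.
(D) has a hydroxyl group (-OH) but the oxygen has H1, not H0 bridging two carbons.
So the answer is (C).

C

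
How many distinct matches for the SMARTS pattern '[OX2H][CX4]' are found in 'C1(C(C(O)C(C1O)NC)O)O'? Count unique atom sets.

[OX2H][CX4] is the SMARTS for an aliphatic alcohol: a hydroxyl oxygen bound to an sp3 (X4) carbon.
The molecule carries 4 separate instances of a hydroxyl group (-OH) meeting every constraint; each maps to a distinct set of atoms, giving 4 matches.

4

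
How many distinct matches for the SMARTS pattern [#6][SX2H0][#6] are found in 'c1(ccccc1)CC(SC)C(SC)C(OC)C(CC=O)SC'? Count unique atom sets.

3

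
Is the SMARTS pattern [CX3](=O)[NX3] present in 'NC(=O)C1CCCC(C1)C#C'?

The pattern [CX3](=O)[NX3] describes a carbonyl carbon bonded to a trivalent nitrogen — an amide.
The molecule carries a primary amide (-C(=O)NH2), whose atoms satisfy every constraint of the query, so the pattern matches.

Yes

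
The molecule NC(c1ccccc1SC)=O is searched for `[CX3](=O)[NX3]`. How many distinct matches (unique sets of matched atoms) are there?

1

[CX3](=O)[NX3] is the SMARTS for an amide: a carbonyl carbon bonded to a trivalent nitrogen.
Exactly one fragment in the molecule meets all constraints, giving 1 match.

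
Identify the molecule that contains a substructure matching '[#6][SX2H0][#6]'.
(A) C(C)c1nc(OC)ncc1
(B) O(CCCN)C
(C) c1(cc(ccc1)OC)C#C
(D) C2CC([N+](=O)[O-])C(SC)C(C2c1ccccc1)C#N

[#6][SX2H0][#6] describes an aliphatic sulfur bridging two carbons with no H on the sulfur (a thioether).
(A) has a methoxy ether (-OCH3) but the bridging atom is O, not S.
(B) has a methoxy ether (-OCH3) but the bridging atom is O, not S.
(C) has a methoxy ether (-OCH3) but the bridging atom is O, not S.
(D) contains a methylthio ether (-SCH3), which satisfies every atom and bond constraint.
So the answer is (D).

D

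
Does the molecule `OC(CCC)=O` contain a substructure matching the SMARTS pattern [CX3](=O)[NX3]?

No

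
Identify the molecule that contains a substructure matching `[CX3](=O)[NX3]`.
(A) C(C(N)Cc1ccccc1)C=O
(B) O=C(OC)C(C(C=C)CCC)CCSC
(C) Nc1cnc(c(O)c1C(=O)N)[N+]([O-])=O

C

[CX3](=O)[NX3] describes a carbonyl carbon bonded to a trivalent nitrogen (an amide).
(A) has a primary amino group (-NH2) but the -NH2 is not attached to a carbonyl carbon.
(B) has a methyl-ester group (-C(=O)OCH3) but the carbonyl is bonded to O, not to an NX3 nitrogen.
(C) contains a primary amide (-C(=O)NH2), which satisfies every atom and bond constraint.
So the answer is (C).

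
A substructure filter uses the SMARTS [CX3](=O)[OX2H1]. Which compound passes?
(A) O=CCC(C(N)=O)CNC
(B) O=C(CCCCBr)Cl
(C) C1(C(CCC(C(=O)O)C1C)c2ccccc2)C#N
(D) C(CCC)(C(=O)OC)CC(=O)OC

[CX3](=O)[OX2H1] describes an sp2 carbon double-bonded to O and single-bonded to an -OH oxygen (a carboxylic acid).
(A) has a primary amide (-C(=O)NH2) but the carbonyl is bonded to N, not to an -OH oxygen.
(B) has an acyl chloride (-C(=O)Cl) but the carbonyl is bonded to Cl, not to an -OH oxygen.
(C) contains a carboxylic acid group (-C(=O)OH), which satisfies every atom and bond constraint.
(D) has a methyl-ester group (-C(=O)OCH3) but the singly-bonded O has no H (OX2H0, not OX2H1).
So the answer is (C).

C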